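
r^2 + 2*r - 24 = (r - 4)*(r + 6)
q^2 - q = q*(q - 1)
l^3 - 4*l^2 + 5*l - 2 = (l - 2)*(l - 1)^2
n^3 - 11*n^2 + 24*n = n*(n - 8)*(n - 3)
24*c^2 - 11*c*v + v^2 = (-8*c + v)*(-3*c + v)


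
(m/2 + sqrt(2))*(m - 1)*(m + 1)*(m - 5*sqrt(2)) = m^4/2 - 3*sqrt(2)*m^3/2 - 21*m^2/2 + 3*sqrt(2)*m/2 + 10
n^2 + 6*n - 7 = (n - 1)*(n + 7)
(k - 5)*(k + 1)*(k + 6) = k^3 + 2*k^2 - 29*k - 30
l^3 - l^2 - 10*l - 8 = (l - 4)*(l + 1)*(l + 2)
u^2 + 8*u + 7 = (u + 1)*(u + 7)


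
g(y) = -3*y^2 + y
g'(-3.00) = 19.00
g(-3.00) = -30.00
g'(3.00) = -17.00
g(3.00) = -24.00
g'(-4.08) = 25.48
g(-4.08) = -54.02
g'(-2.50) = 16.00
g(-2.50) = -21.25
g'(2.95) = -16.70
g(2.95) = -23.16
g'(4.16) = -23.96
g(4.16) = -47.76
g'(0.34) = -1.04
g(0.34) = -0.01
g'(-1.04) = 7.24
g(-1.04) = -4.28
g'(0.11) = 0.34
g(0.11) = 0.07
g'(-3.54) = 22.24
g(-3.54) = -41.13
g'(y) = 1 - 6*y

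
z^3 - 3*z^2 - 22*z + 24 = (z - 6)*(z - 1)*(z + 4)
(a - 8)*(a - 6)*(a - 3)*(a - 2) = a^4 - 19*a^3 + 124*a^2 - 324*a + 288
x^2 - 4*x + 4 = (x - 2)^2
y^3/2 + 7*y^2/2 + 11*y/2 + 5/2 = (y/2 + 1/2)*(y + 1)*(y + 5)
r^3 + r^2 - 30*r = r*(r - 5)*(r + 6)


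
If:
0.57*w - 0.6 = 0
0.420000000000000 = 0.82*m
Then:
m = 0.51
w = 1.05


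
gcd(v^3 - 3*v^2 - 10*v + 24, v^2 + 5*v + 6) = v + 3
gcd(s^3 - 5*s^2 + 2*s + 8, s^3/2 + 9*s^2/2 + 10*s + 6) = s + 1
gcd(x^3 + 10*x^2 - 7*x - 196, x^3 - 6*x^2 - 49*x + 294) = x + 7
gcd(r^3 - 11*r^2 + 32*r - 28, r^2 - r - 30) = 1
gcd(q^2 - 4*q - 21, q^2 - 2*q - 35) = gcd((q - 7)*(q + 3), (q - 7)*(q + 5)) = q - 7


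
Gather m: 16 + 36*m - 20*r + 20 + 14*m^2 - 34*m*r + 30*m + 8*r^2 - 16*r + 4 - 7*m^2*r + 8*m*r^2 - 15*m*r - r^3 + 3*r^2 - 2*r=m^2*(14 - 7*r) + m*(8*r^2 - 49*r + 66) - r^3 + 11*r^2 - 38*r + 40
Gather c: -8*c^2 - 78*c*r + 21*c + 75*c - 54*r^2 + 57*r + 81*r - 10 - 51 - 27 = -8*c^2 + c*(96 - 78*r) - 54*r^2 + 138*r - 88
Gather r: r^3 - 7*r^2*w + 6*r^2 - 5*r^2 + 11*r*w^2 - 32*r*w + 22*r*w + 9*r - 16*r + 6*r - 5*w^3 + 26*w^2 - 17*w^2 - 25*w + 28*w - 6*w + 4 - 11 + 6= r^3 + r^2*(1 - 7*w) + r*(11*w^2 - 10*w - 1) - 5*w^3 + 9*w^2 - 3*w - 1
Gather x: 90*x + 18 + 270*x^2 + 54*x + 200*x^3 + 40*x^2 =200*x^3 + 310*x^2 + 144*x + 18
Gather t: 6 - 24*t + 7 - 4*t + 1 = 14 - 28*t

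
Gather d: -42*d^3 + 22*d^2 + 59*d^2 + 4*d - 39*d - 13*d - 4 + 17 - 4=-42*d^3 + 81*d^2 - 48*d + 9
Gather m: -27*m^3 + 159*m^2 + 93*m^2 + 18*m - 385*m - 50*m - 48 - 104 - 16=-27*m^3 + 252*m^2 - 417*m - 168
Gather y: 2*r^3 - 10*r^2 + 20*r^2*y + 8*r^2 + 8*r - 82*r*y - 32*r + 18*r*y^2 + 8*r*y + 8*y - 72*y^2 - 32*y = 2*r^3 - 2*r^2 - 24*r + y^2*(18*r - 72) + y*(20*r^2 - 74*r - 24)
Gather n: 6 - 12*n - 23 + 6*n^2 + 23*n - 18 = 6*n^2 + 11*n - 35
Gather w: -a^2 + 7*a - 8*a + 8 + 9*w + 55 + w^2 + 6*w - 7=-a^2 - a + w^2 + 15*w + 56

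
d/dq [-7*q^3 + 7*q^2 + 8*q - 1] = -21*q^2 + 14*q + 8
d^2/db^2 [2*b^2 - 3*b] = 4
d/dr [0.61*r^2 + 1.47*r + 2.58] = 1.22*r + 1.47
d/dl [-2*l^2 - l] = -4*l - 1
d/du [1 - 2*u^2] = -4*u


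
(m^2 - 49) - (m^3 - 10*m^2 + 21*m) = -m^3 + 11*m^2 - 21*m - 49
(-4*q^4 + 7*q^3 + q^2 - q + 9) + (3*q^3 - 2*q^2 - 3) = -4*q^4 + 10*q^3 - q^2 - q + 6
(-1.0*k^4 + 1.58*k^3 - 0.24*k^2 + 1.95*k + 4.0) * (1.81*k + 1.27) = -1.81*k^5 + 1.5898*k^4 + 1.5722*k^3 + 3.2247*k^2 + 9.7165*k + 5.08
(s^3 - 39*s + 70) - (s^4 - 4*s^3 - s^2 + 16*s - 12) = -s^4 + 5*s^3 + s^2 - 55*s + 82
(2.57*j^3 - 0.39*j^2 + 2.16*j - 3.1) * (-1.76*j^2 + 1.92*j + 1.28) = -4.5232*j^5 + 5.6208*j^4 - 1.2608*j^3 + 9.104*j^2 - 3.1872*j - 3.968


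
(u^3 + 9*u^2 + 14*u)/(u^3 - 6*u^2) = (u^2 + 9*u + 14)/(u*(u - 6))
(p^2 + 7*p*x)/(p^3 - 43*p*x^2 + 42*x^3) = p/(p^2 - 7*p*x + 6*x^2)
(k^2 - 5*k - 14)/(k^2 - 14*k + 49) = (k + 2)/(k - 7)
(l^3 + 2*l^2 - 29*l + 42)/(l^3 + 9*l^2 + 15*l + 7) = (l^2 - 5*l + 6)/(l^2 + 2*l + 1)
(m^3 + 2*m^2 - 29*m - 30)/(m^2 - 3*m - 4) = (m^2 + m - 30)/(m - 4)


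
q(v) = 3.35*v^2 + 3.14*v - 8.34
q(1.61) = 5.40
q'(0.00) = 3.14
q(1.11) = -0.73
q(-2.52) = 5.02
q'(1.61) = 13.93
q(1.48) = 3.65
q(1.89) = 9.56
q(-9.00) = 234.75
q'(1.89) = 15.80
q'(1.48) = 13.06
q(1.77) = 7.71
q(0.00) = -8.34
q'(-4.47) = -26.81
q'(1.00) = 9.84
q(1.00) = -1.85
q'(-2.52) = -13.74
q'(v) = 6.7*v + 3.14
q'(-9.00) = -57.16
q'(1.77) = 15.00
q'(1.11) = 10.58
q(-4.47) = 44.56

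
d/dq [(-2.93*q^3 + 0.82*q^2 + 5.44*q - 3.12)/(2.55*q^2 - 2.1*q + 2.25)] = (-7.4715*q^4 + 12.306*q^3 - 35.3715*q^2 + 19.602*q + 5.688)/(6.5025*q^4 - 10.71*q^3 + 15.885*q^2 - 9.45*q + 5.0625)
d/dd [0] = 0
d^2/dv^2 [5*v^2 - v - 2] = 10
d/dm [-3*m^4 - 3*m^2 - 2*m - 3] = -12*m^3 - 6*m - 2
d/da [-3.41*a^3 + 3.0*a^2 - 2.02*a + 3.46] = -10.23*a^2 + 6.0*a - 2.02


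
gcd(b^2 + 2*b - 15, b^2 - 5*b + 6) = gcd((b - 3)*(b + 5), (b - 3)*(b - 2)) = b - 3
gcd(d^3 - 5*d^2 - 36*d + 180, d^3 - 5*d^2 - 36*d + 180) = d^3 - 5*d^2 - 36*d + 180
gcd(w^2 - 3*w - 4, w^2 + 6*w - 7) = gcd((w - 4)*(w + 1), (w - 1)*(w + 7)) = 1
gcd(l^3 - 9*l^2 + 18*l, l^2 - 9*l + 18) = l^2 - 9*l + 18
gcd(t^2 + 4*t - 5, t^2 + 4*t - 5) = t^2 + 4*t - 5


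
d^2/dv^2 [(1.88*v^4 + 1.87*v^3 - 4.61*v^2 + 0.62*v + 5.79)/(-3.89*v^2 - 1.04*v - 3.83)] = (-56.8966960000001*v^6 - 45.6343680000002*v^5 - 180.257784*v^4 - 124.202938*v^3 - 1313.409084*v^2 - 249.706038*v + 300.188444)/(58.863869*v^6 + 47.212152*v^5 + 186.490101*v^4 + 94.092752*v^3 + 183.613647*v^2 + 45.766968*v + 56.181887)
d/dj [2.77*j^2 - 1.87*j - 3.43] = 5.54*j - 1.87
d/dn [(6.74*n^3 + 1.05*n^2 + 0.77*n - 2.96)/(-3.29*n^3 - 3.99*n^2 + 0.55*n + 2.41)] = (1.4210854715202e-14*n^5 - 23.4381*n^4 + 12.4806*n^3 + 23.1648*n^2 - 18.5598*n + 3.4837)/(10.8241*n^6 + 26.2542*n^5 + 12.3011*n^4 - 20.2468*n^3 - 18.9293*n^2 + 2.651*n + 5.8081)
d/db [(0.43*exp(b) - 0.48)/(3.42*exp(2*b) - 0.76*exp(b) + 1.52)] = (-1.4706*exp(2*b) + 3.2832*exp(b) + 0.2888)*exp(b)/(11.6964*exp(4*b) - 5.1984*exp(3*b) + 10.9744*exp(2*b) - 2.3104*exp(b) + 2.3104)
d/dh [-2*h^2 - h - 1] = -4*h - 1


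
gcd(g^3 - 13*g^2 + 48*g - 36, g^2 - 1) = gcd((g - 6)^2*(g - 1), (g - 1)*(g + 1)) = g - 1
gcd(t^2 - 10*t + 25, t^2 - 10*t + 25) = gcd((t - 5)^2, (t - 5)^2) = t^2 - 10*t + 25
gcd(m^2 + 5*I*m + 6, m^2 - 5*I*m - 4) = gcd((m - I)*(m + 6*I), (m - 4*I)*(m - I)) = m - I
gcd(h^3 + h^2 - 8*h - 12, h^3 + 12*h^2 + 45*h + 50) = h + 2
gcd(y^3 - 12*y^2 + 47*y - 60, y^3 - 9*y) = y - 3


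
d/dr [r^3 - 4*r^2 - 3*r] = 3*r^2 - 8*r - 3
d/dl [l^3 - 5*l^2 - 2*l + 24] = 3*l^2 - 10*l - 2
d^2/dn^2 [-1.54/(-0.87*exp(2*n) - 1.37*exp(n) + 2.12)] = (1.54*(1.74*exp(n) + 1.37)*(3.48*exp(n) + 2.74)*exp(n) - (5.3592*exp(n) + 2.1098)*(0.87*exp(2*n) + 1.37*exp(n) - 2.12))*exp(n)/(0.87*exp(2*n) + 1.37*exp(n) - 2.12)^3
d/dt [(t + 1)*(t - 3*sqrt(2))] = 2*t - 3*sqrt(2) + 1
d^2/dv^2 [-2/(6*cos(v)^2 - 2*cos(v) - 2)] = (-36*sin(v)^4 + 31*sin(v)^2 - 41*cos(v)/4 + 9*cos(3*v)/4 + 13)/(3*sin(v)^2 + cos(v) - 2)^3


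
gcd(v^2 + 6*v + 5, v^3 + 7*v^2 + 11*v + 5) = v^2 + 6*v + 5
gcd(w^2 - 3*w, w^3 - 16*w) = w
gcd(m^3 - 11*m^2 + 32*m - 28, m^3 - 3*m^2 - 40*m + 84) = m^2 - 9*m + 14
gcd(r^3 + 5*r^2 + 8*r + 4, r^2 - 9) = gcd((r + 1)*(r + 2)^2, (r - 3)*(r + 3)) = 1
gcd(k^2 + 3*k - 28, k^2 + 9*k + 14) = k + 7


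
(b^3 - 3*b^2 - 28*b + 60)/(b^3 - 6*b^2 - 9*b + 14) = (b^3 - 3*b^2 - 28*b + 60)/(b^3 - 6*b^2 - 9*b + 14)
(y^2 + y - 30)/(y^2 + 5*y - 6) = (y - 5)/(y - 1)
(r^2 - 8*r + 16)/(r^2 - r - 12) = (r - 4)/(r + 3)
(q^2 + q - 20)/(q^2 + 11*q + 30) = (q - 4)/(q + 6)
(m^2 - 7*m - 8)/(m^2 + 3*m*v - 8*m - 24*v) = (m + 1)/(m + 3*v)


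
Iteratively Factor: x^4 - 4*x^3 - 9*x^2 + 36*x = (x)*(x^3 - 4*x^2 - 9*x + 36) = x*(x - 4)*(x^2 - 9) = x*(x - 4)*(x + 3)*(x - 3)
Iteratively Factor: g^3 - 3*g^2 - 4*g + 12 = (g + 2)*(g^2 - 5*g + 6) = (g - 3)*(g + 2)*(g - 2)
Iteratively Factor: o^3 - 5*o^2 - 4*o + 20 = (o - 2)*(o^2 - 3*o - 10) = (o - 2)*(o + 2)*(o - 5)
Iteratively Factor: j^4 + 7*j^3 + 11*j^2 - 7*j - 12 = (j + 3)*(j^3 + 4*j^2 - j - 4) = (j + 1)*(j + 3)*(j^2 + 3*j - 4) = (j - 1)*(j + 1)*(j + 3)*(j + 4)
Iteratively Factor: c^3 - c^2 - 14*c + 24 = (c - 3)*(c^2 + 2*c - 8) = (c - 3)*(c + 4)*(c - 2)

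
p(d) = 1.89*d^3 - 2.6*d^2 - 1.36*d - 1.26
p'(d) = 5.67*d^2 - 5.2*d - 1.36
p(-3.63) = -120.99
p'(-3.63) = 92.23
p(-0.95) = -3.93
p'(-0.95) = 8.70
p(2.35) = 5.71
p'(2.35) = 17.73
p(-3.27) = -90.70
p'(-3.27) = 76.27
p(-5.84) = -458.44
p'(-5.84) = 222.39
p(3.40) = 38.34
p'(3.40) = 46.51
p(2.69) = 13.06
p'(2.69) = 25.68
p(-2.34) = -36.53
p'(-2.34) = 41.85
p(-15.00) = -6944.61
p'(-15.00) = 1352.39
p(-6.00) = -494.94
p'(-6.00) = 233.96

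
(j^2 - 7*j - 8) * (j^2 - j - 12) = j^4 - 8*j^3 - 13*j^2 + 92*j + 96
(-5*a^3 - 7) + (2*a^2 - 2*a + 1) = -5*a^3 + 2*a^2 - 2*a - 6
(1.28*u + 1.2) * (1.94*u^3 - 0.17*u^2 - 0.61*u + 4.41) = 2.4832*u^4 + 2.1104*u^3 - 0.9848*u^2 + 4.9128*u + 5.292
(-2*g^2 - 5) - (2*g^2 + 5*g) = -4*g^2 - 5*g - 5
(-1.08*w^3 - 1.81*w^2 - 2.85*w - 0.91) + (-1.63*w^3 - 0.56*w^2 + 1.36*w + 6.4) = -2.71*w^3 - 2.37*w^2 - 1.49*w + 5.49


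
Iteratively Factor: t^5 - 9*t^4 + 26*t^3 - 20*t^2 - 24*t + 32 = (t - 2)*(t^4 - 7*t^3 + 12*t^2 + 4*t - 16) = (t - 2)^2*(t^3 - 5*t^2 + 2*t + 8) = (t - 2)^2*(t + 1)*(t^2 - 6*t + 8) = (t - 2)^3*(t + 1)*(t - 4)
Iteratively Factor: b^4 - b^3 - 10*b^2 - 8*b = (b + 1)*(b^3 - 2*b^2 - 8*b) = b*(b + 1)*(b^2 - 2*b - 8) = b*(b - 4)*(b + 1)*(b + 2)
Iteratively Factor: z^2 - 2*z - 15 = (z + 3)*(z - 5)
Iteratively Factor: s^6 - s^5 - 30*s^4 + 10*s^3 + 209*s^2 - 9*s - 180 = (s - 5)*(s^5 + 4*s^4 - 10*s^3 - 40*s^2 + 9*s + 36) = (s - 5)*(s - 1)*(s^4 + 5*s^3 - 5*s^2 - 45*s - 36) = (s - 5)*(s - 3)*(s - 1)*(s^3 + 8*s^2 + 19*s + 12) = (s - 5)*(s - 3)*(s - 1)*(s + 1)*(s^2 + 7*s + 12) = (s - 5)*(s - 3)*(s - 1)*(s + 1)*(s + 4)*(s + 3)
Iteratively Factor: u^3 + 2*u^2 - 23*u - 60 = (u - 5)*(u^2 + 7*u + 12) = (u - 5)*(u + 4)*(u + 3)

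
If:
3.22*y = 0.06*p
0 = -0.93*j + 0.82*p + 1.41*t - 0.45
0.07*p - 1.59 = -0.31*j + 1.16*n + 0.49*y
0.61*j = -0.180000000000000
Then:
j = -0.30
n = 2.81609195402299*y - 1.44954776710006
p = 53.6666666666667*y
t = 0.124520404604116 - 31.210401891253*y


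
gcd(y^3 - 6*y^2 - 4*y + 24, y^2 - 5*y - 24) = 1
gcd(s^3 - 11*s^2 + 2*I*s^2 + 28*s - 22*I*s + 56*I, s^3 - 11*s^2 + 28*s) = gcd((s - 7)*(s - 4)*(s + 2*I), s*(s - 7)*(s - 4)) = s^2 - 11*s + 28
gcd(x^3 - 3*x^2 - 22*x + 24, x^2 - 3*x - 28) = x + 4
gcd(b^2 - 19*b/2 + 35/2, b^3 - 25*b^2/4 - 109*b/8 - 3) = 1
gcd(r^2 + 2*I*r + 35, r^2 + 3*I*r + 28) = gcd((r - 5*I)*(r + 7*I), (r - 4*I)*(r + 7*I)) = r + 7*I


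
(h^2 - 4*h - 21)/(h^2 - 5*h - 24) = (h - 7)/(h - 8)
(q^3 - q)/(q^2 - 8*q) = (q^2 - 1)/(q - 8)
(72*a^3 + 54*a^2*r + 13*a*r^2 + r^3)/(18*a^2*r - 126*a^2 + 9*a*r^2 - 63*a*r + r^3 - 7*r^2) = (4*a + r)/(r - 7)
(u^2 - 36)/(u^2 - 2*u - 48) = (u - 6)/(u - 8)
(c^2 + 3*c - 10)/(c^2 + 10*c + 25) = (c - 2)/(c + 5)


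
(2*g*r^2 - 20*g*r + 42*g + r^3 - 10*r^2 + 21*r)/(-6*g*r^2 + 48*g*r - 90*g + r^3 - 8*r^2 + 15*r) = (2*g*r - 14*g + r^2 - 7*r)/(-6*g*r + 30*g + r^2 - 5*r)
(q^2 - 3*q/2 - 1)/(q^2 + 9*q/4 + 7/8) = 4*(q - 2)/(4*q + 7)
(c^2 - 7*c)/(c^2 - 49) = c/(c + 7)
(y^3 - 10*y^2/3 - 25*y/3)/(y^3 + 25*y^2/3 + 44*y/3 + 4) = y*(3*y^2 - 10*y - 25)/(3*y^3 + 25*y^2 + 44*y + 12)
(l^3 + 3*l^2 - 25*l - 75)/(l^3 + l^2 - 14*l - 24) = (l^2 - 25)/(l^2 - 2*l - 8)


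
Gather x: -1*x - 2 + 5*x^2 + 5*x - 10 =5*x^2 + 4*x - 12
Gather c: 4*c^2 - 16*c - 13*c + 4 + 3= 4*c^2 - 29*c + 7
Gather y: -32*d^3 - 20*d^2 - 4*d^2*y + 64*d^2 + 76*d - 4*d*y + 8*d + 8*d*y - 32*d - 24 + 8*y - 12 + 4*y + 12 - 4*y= -32*d^3 + 44*d^2 + 52*d + y*(-4*d^2 + 4*d + 8) - 24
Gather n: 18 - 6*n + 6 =24 - 6*n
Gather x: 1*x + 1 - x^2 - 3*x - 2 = -x^2 - 2*x - 1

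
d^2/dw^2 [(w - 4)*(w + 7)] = 2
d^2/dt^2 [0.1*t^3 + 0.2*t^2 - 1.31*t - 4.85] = 0.6*t + 0.4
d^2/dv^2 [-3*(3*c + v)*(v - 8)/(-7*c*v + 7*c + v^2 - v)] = 6*((3*c + v)*(v - 8)*(7*c - 2*v + 1)^2 + ((3*c + v)*(v - 8) - (3*c + v)*(7*c - 2*v + 1) - (v - 8)*(7*c - 2*v + 1))*(7*c*v - 7*c - v^2 + v) + (7*c*v - 7*c - v^2 + v)^2)/(7*c*v - 7*c - v^2 + v)^3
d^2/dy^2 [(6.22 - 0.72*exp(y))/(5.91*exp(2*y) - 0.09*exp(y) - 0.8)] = (-25.148232*exp(4*y) + 868.62816*exp(3*y) - 30.350214*exp(2*y) + 117.734862*exp(y) - 0.90864)*exp(y)/(206.425071*exp(6*y) - 9.430587*exp(5*y) - 83.683827*exp(4*y) + 2.552391*exp(3*y) + 11.32776*exp(2*y) - 0.1728*exp(y) - 0.512)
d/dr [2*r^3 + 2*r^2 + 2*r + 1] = 6*r^2 + 4*r + 2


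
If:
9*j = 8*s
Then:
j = 8*s/9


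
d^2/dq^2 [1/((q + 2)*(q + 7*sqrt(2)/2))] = 4*(4*(q + 2)^2 + 2*(q + 2)*(2*q + 7*sqrt(2)) + (2*q + 7*sqrt(2))^2)/((q + 2)^3*(2*q + 7*sqrt(2))^3)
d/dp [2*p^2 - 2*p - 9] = 4*p - 2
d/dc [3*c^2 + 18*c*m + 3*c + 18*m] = 6*c + 18*m + 3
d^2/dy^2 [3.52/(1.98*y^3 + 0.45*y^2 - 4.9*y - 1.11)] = (-(41.8176*y + 3.168)*(1.98*y^3 + 0.45*y^2 - 4.9*y - 1.11) + 3.52*(5.94*y^2 + 0.9*y - 4.9)*(11.88*y^2 + 1.8*y - 9.8))/(1.98*y^3 + 0.45*y^2 - 4.9*y - 1.11)^3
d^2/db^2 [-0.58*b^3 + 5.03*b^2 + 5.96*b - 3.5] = 10.06 - 3.48*b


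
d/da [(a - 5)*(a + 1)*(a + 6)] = 3*a^2 + 4*a - 29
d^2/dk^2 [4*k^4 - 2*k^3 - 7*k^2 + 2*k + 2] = 48*k^2 - 12*k - 14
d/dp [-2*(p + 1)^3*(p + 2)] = (-8*p - 14)*(p + 1)^2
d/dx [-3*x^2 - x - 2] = -6*x - 1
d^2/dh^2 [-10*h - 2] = 0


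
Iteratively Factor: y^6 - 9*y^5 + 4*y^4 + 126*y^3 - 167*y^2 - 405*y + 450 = (y - 5)*(y^5 - 4*y^4 - 16*y^3 + 46*y^2 + 63*y - 90) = (y - 5)^2*(y^4 + y^3 - 11*y^2 - 9*y + 18) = (y - 5)^2*(y + 3)*(y^3 - 2*y^2 - 5*y + 6) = (y - 5)^2*(y - 1)*(y + 3)*(y^2 - y - 6) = (y - 5)^2*(y - 1)*(y + 2)*(y + 3)*(y - 3)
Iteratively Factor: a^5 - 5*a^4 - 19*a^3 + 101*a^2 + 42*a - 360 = (a - 3)*(a^4 - 2*a^3 - 25*a^2 + 26*a + 120) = (a - 5)*(a - 3)*(a^3 + 3*a^2 - 10*a - 24) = (a - 5)*(a - 3)*(a + 4)*(a^2 - a - 6) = (a - 5)*(a - 3)^2*(a + 4)*(a + 2)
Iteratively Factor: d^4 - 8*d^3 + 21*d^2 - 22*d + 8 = (d - 1)*(d^3 - 7*d^2 + 14*d - 8) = (d - 4)*(d - 1)*(d^2 - 3*d + 2) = (d - 4)*(d - 2)*(d - 1)*(d - 1)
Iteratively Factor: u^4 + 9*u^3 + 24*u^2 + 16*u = (u + 4)*(u^3 + 5*u^2 + 4*u) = (u + 1)*(u + 4)*(u^2 + 4*u) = (u + 1)*(u + 4)^2*(u)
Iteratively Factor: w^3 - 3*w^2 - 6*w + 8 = (w + 2)*(w^2 - 5*w + 4) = (w - 4)*(w + 2)*(w - 1)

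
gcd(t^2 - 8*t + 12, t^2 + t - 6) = t - 2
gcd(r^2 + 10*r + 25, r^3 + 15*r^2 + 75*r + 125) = r^2 + 10*r + 25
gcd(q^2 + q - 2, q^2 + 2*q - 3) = q - 1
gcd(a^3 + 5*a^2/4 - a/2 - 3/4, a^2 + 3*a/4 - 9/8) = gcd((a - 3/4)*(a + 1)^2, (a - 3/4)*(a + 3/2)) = a - 3/4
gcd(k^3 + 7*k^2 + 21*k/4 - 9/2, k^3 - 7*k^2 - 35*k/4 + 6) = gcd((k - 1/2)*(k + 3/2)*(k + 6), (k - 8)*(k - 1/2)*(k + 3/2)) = k^2 + k - 3/4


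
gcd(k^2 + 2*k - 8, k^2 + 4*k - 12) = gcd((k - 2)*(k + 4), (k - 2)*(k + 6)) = k - 2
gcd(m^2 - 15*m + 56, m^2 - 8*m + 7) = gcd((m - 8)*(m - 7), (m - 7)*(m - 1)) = m - 7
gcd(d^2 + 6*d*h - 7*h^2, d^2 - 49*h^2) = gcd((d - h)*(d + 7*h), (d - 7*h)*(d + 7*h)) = d + 7*h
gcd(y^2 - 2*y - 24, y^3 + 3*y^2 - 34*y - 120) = y^2 - 2*y - 24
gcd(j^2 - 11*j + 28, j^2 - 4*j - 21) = j - 7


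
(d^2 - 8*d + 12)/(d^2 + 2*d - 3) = (d^2 - 8*d + 12)/(d^2 + 2*d - 3)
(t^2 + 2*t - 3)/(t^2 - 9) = (t - 1)/(t - 3)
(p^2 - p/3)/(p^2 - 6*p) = (p - 1/3)/(p - 6)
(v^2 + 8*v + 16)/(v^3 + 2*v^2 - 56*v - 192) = (v + 4)/(v^2 - 2*v - 48)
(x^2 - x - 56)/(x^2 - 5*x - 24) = (x + 7)/(x + 3)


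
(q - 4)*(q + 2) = q^2 - 2*q - 8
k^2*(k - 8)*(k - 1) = k^4 - 9*k^3 + 8*k^2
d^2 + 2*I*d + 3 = (d - I)*(d + 3*I)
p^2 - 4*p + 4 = (p - 2)^2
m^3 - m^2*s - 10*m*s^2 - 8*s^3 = (m - 4*s)*(m + s)*(m + 2*s)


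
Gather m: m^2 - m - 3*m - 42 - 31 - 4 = m^2 - 4*m - 77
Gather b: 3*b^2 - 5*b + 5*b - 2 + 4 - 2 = 3*b^2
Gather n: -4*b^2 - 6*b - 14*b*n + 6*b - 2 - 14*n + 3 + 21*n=-4*b^2 + n*(7 - 14*b) + 1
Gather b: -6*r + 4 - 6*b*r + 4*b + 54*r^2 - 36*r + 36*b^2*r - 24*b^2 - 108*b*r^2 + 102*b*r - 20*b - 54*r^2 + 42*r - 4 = b^2*(36*r - 24) + b*(-108*r^2 + 96*r - 16)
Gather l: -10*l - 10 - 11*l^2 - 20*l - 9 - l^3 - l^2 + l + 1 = -l^3 - 12*l^2 - 29*l - 18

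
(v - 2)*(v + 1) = v^2 - v - 2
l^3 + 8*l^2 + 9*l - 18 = (l - 1)*(l + 3)*(l + 6)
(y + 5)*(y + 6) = y^2 + 11*y + 30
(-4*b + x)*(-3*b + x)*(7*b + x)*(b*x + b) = 84*b^4*x + 84*b^4 - 37*b^3*x^2 - 37*b^3*x + b*x^4 + b*x^3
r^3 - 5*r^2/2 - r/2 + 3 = (r - 2)*(r - 3/2)*(r + 1)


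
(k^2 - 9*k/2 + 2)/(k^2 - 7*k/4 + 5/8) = 4*(k - 4)/(4*k - 5)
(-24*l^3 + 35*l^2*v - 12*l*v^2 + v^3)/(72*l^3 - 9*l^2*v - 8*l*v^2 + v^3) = (-l + v)/(3*l + v)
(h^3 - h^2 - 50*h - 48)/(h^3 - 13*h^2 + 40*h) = (h^2 + 7*h + 6)/(h*(h - 5))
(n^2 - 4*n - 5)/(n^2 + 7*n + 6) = (n - 5)/(n + 6)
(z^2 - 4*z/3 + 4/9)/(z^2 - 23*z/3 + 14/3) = (z - 2/3)/(z - 7)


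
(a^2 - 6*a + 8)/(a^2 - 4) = (a - 4)/(a + 2)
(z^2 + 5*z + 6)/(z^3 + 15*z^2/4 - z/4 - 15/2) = 4/(4*z - 5)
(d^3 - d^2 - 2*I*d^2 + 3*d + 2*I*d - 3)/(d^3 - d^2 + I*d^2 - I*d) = (d - 3*I)/d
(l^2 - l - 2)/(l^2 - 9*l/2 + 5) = 2*(l + 1)/(2*l - 5)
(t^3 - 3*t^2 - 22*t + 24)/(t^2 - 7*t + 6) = t + 4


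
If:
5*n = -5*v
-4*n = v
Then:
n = 0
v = 0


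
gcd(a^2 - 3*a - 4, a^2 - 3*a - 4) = a^2 - 3*a - 4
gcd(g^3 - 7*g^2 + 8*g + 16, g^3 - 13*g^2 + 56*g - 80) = g^2 - 8*g + 16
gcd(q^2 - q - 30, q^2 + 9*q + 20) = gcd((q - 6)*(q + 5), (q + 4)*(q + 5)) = q + 5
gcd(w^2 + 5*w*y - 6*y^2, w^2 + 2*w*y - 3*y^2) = -w + y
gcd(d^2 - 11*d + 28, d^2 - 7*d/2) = 1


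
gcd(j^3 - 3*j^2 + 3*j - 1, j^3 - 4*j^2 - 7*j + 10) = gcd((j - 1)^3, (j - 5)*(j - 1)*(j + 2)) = j - 1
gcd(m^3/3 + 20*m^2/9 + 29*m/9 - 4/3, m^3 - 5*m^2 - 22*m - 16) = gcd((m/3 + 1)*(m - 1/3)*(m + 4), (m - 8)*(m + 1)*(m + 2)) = 1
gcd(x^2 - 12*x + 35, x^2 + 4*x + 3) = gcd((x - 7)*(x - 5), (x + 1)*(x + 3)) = 1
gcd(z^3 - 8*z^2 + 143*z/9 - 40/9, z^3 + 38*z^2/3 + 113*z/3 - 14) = z - 1/3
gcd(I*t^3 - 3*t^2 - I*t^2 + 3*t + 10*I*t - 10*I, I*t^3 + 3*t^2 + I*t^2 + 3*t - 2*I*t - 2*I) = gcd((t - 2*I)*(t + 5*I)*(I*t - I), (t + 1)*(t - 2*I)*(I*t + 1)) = t - 2*I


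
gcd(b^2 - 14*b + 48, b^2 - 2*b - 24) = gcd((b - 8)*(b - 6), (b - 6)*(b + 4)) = b - 6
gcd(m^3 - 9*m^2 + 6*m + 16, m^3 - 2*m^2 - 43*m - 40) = m^2 - 7*m - 8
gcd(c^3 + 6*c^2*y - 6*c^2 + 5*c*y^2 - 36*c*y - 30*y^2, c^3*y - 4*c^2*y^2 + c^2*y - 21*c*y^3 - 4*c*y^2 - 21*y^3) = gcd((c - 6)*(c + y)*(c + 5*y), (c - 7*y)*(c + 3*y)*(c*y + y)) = 1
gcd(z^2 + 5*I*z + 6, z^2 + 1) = z - I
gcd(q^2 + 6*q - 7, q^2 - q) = q - 1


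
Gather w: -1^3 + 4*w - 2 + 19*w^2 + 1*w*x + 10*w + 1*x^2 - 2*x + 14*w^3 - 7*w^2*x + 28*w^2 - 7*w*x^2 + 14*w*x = 14*w^3 + w^2*(47 - 7*x) + w*(-7*x^2 + 15*x + 14) + x^2 - 2*x - 3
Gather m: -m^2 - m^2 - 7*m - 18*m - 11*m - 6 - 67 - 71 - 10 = -2*m^2 - 36*m - 154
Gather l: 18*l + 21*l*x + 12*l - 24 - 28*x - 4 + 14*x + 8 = l*(21*x + 30) - 14*x - 20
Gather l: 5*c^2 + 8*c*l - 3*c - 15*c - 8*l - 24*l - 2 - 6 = 5*c^2 - 18*c + l*(8*c - 32) - 8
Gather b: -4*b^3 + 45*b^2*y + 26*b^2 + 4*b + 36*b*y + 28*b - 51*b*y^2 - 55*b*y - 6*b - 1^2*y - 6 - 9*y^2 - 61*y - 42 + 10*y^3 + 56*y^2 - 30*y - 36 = -4*b^3 + b^2*(45*y + 26) + b*(-51*y^2 - 19*y + 26) + 10*y^3 + 47*y^2 - 92*y - 84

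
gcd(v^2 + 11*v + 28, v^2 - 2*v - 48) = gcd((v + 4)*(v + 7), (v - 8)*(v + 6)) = 1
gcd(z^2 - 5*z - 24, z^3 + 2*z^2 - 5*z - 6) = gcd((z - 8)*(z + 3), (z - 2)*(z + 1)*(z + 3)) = z + 3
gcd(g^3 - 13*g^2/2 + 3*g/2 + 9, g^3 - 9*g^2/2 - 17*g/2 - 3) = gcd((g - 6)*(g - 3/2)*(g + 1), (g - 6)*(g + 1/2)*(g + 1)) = g^2 - 5*g - 6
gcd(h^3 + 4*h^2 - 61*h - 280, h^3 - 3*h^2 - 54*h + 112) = h^2 - h - 56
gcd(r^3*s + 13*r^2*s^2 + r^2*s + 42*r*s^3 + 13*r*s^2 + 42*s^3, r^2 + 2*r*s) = 1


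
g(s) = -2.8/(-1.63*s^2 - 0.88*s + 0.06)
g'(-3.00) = 0.17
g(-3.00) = 0.23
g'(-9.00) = 0.01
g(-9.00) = 0.02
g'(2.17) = -0.25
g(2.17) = 0.29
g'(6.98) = -0.01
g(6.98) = 0.03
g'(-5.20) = 0.03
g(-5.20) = 0.07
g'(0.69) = -5.00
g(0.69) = 2.12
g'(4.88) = -0.03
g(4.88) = 0.07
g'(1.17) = -1.28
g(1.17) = 0.87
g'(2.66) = -0.14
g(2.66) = 0.20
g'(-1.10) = 8.50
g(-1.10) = 2.97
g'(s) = -2.8*(3.26*s + 0.88)/(-1.63*s^2 - 0.88*s + 0.06)^2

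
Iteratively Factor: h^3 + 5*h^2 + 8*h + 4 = (h + 2)*(h^2 + 3*h + 2) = (h + 2)^2*(h + 1)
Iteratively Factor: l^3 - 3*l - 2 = (l - 2)*(l^2 + 2*l + 1) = (l - 2)*(l + 1)*(l + 1)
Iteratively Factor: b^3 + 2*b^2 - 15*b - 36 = (b + 3)*(b^2 - b - 12) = (b + 3)^2*(b - 4)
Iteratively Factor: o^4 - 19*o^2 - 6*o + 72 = (o - 2)*(o^3 + 2*o^2 - 15*o - 36) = (o - 2)*(o + 3)*(o^2 - o - 12) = (o - 4)*(o - 2)*(o + 3)*(o + 3)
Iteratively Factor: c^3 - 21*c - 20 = (c + 4)*(c^2 - 4*c - 5) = (c - 5)*(c + 4)*(c + 1)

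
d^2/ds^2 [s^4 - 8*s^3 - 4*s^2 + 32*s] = 12*s^2 - 48*s - 8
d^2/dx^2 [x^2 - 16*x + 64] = 2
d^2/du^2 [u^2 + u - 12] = 2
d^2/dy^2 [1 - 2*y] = 0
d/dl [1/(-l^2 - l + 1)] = (2*l + 1)/(l^2 + l - 1)^2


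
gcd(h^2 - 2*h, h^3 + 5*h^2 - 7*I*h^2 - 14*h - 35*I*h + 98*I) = h - 2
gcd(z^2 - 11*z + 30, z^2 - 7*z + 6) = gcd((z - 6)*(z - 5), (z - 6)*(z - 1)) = z - 6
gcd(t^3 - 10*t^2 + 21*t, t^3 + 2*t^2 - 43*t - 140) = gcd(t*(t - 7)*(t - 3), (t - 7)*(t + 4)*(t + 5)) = t - 7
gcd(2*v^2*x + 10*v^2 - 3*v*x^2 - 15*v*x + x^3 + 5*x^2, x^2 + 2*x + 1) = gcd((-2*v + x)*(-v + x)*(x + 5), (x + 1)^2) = 1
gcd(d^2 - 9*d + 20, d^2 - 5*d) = d - 5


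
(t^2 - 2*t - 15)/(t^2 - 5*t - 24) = (t - 5)/(t - 8)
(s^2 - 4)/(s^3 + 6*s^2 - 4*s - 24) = 1/(s + 6)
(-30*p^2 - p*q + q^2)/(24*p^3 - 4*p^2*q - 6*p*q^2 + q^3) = (-5*p - q)/(4*p^2 - q^2)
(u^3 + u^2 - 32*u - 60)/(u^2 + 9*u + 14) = (u^2 - u - 30)/(u + 7)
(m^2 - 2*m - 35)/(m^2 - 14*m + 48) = (m^2 - 2*m - 35)/(m^2 - 14*m + 48)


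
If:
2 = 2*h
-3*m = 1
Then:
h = 1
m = -1/3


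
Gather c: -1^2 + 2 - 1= 0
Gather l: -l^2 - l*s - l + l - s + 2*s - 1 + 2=-l^2 - l*s + s + 1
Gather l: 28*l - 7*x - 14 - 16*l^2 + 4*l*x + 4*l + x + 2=-16*l^2 + l*(4*x + 32) - 6*x - 12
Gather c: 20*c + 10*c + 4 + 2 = 30*c + 6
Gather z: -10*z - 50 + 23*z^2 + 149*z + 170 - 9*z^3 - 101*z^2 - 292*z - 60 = -9*z^3 - 78*z^2 - 153*z + 60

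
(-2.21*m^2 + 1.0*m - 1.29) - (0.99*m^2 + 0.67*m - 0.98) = -3.2*m^2 + 0.33*m - 0.31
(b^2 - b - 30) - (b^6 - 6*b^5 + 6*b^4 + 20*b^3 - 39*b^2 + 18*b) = -b^6 + 6*b^5 - 6*b^4 - 20*b^3 + 40*b^2 - 19*b - 30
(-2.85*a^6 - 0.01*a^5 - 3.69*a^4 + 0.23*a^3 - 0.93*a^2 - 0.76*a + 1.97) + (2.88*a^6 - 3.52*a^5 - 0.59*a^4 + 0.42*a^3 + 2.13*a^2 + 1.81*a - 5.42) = 0.0299999999999998*a^6 - 3.53*a^5 - 4.28*a^4 + 0.65*a^3 + 1.2*a^2 + 1.05*a - 3.45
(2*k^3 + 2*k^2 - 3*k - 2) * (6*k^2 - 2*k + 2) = 12*k^5 + 8*k^4 - 18*k^3 - 2*k^2 - 2*k - 4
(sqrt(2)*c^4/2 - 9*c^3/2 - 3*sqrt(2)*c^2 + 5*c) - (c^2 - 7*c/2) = sqrt(2)*c^4/2 - 9*c^3/2 - 3*sqrt(2)*c^2 - c^2 + 17*c/2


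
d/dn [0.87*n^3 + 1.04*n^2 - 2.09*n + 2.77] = 2.61*n^2 + 2.08*n - 2.09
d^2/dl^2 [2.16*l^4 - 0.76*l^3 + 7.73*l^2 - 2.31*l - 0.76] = 25.92*l^2 - 4.56*l + 15.46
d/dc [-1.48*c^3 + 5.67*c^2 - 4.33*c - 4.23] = -4.44*c^2 + 11.34*c - 4.33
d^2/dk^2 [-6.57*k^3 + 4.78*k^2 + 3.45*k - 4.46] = 9.56 - 39.42*k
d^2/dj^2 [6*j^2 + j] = 12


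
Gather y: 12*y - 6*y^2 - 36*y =-6*y^2 - 24*y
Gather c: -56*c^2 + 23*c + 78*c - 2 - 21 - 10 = -56*c^2 + 101*c - 33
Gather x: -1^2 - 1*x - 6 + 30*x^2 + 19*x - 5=30*x^2 + 18*x - 12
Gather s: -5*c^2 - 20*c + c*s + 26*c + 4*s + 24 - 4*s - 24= -5*c^2 + c*s + 6*c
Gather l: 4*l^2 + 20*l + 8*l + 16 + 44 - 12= 4*l^2 + 28*l + 48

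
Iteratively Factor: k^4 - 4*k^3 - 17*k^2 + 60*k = (k)*(k^3 - 4*k^2 - 17*k + 60) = k*(k - 3)*(k^2 - k - 20) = k*(k - 3)*(k + 4)*(k - 5)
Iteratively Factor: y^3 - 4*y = (y - 2)*(y^2 + 2*y) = y*(y - 2)*(y + 2)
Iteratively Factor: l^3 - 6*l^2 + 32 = (l - 4)*(l^2 - 2*l - 8) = (l - 4)^2*(l + 2)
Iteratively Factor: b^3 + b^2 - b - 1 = (b + 1)*(b^2 - 1) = (b + 1)^2*(b - 1)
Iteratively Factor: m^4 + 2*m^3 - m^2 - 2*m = (m)*(m^3 + 2*m^2 - m - 2) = m*(m - 1)*(m^2 + 3*m + 2) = m*(m - 1)*(m + 2)*(m + 1)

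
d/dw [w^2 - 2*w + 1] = 2*w - 2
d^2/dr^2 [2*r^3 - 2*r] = 12*r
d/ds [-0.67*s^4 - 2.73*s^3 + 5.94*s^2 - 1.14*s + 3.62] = -2.68*s^3 - 8.19*s^2 + 11.88*s - 1.14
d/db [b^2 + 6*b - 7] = 2*b + 6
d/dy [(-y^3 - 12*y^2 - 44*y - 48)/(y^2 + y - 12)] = (-y^2 + 6*y + 36)/(y^2 - 6*y + 9)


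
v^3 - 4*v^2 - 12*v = v*(v - 6)*(v + 2)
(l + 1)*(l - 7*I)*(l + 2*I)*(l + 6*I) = l^4 + l^3 + I*l^3 + 44*l^2 + I*l^2 + 44*l + 84*I*l + 84*I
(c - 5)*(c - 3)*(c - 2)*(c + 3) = c^4 - 7*c^3 + c^2 + 63*c - 90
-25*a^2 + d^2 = (-5*a + d)*(5*a + d)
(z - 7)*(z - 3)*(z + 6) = z^3 - 4*z^2 - 39*z + 126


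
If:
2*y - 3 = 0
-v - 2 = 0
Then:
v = -2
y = 3/2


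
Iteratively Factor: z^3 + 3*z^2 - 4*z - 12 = (z - 2)*(z^2 + 5*z + 6) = (z - 2)*(z + 3)*(z + 2)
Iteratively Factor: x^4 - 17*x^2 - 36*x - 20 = (x + 1)*(x^3 - x^2 - 16*x - 20) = (x + 1)*(x + 2)*(x^2 - 3*x - 10) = (x + 1)*(x + 2)^2*(x - 5)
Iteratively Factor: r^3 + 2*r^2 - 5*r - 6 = (r - 2)*(r^2 + 4*r + 3) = (r - 2)*(r + 3)*(r + 1)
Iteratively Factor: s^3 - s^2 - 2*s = (s + 1)*(s^2 - 2*s) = s*(s + 1)*(s - 2)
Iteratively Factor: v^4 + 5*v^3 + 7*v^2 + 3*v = (v + 3)*(v^3 + 2*v^2 + v) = (v + 1)*(v + 3)*(v^2 + v) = (v + 1)^2*(v + 3)*(v)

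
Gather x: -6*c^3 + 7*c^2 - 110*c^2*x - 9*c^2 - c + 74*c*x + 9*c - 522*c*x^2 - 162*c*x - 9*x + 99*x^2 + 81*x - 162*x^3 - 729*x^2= -6*c^3 - 2*c^2 + 8*c - 162*x^3 + x^2*(-522*c - 630) + x*(-110*c^2 - 88*c + 72)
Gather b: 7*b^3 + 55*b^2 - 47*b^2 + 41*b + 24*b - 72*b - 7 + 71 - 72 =7*b^3 + 8*b^2 - 7*b - 8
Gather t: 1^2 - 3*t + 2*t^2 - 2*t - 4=2*t^2 - 5*t - 3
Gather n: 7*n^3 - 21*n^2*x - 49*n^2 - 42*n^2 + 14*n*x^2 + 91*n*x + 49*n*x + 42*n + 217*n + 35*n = 7*n^3 + n^2*(-21*x - 91) + n*(14*x^2 + 140*x + 294)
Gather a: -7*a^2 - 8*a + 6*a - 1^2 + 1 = -7*a^2 - 2*a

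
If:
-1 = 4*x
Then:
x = -1/4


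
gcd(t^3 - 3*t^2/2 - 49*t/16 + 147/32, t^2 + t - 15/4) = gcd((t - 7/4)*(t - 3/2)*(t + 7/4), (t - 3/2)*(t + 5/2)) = t - 3/2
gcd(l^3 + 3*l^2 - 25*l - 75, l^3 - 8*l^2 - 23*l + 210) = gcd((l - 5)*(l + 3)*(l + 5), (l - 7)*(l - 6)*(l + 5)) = l + 5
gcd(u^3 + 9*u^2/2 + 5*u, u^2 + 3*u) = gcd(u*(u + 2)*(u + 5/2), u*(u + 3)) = u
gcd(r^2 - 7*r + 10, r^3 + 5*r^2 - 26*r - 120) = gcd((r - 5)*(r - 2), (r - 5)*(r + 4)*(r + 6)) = r - 5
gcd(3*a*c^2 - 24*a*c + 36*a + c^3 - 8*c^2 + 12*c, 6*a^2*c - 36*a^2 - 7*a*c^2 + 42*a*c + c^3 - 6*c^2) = c - 6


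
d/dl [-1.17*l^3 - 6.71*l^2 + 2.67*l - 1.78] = -3.51*l^2 - 13.42*l + 2.67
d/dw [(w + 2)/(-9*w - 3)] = 5/(3*(9*w^2 + 6*w + 1))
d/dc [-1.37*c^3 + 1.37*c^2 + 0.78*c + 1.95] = -4.11*c^2 + 2.74*c + 0.78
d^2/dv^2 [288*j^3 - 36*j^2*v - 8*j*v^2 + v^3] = -16*j + 6*v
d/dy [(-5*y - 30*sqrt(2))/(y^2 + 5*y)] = 5*(-y*(y + 5) + (y + 6*sqrt(2))*(2*y + 5))/(y^2*(y + 5)^2)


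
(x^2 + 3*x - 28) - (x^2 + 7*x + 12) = -4*x - 40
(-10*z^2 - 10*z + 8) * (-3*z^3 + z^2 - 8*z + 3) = 30*z^5 + 20*z^4 + 46*z^3 + 58*z^2 - 94*z + 24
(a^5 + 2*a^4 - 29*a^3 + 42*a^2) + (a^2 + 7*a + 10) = a^5 + 2*a^4 - 29*a^3 + 43*a^2 + 7*a + 10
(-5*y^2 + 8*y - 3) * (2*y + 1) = -10*y^3 + 11*y^2 + 2*y - 3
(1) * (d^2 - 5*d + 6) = d^2 - 5*d + 6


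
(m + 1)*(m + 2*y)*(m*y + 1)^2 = m^4*y^2 + 2*m^3*y^3 + m^3*y^2 + 2*m^3*y + 2*m^2*y^3 + 4*m^2*y^2 + 2*m^2*y + m^2 + 4*m*y^2 + 2*m*y + m + 2*y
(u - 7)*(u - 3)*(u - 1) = u^3 - 11*u^2 + 31*u - 21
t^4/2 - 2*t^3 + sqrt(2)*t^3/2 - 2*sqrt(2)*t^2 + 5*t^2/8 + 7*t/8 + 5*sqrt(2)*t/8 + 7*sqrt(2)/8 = (t/2 + sqrt(2)/2)*(t - 7/2)*(t - 1)*(t + 1/2)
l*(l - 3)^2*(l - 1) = l^4 - 7*l^3 + 15*l^2 - 9*l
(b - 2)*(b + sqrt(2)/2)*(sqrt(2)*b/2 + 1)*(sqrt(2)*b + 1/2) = b^4 - 2*b^3 + 7*sqrt(2)*b^3/4 - 7*sqrt(2)*b^2/2 + 7*b^2/4 - 7*b/2 + sqrt(2)*b/4 - sqrt(2)/2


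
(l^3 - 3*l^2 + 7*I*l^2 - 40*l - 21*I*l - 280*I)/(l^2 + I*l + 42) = (l^2 - 3*l - 40)/(l - 6*I)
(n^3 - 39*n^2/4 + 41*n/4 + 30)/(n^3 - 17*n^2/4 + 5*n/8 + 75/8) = 2*(n - 8)/(2*n - 5)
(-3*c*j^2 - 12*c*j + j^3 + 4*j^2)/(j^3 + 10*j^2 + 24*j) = (-3*c + j)/(j + 6)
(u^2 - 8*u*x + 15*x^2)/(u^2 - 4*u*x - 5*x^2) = (u - 3*x)/(u + x)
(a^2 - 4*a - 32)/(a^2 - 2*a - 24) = (a - 8)/(a - 6)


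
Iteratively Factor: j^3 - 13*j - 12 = (j + 1)*(j^2 - j - 12) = (j + 1)*(j + 3)*(j - 4)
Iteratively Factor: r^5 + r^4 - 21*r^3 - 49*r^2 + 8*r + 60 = (r + 2)*(r^4 - r^3 - 19*r^2 - 11*r + 30) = (r + 2)*(r + 3)*(r^3 - 4*r^2 - 7*r + 10) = (r - 5)*(r + 2)*(r + 3)*(r^2 + r - 2) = (r - 5)*(r + 2)^2*(r + 3)*(r - 1)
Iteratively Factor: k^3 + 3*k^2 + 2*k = (k + 1)*(k^2 + 2*k) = k*(k + 1)*(k + 2)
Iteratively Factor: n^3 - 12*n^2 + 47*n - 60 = (n - 5)*(n^2 - 7*n + 12) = (n - 5)*(n - 3)*(n - 4)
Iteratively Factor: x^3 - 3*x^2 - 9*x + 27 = (x - 3)*(x^2 - 9) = (x - 3)^2*(x + 3)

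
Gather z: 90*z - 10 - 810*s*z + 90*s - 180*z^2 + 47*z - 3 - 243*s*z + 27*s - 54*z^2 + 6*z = 117*s - 234*z^2 + z*(143 - 1053*s) - 13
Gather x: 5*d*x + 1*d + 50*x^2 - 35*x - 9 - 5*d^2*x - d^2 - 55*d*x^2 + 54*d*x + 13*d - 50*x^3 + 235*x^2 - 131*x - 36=-d^2 + 14*d - 50*x^3 + x^2*(285 - 55*d) + x*(-5*d^2 + 59*d - 166) - 45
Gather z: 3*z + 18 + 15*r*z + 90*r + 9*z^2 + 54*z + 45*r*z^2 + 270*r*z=90*r + z^2*(45*r + 9) + z*(285*r + 57) + 18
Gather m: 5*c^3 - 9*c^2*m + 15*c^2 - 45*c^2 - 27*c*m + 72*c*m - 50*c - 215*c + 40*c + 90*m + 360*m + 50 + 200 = 5*c^3 - 30*c^2 - 225*c + m*(-9*c^2 + 45*c + 450) + 250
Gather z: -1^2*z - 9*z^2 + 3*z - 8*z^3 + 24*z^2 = -8*z^3 + 15*z^2 + 2*z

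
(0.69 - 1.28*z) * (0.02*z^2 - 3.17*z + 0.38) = -0.0256*z^3 + 4.0714*z^2 - 2.6737*z + 0.2622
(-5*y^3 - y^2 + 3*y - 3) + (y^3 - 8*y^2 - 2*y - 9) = -4*y^3 - 9*y^2 + y - 12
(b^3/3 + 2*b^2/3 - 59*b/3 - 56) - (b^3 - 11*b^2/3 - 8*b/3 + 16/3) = -2*b^3/3 + 13*b^2/3 - 17*b - 184/3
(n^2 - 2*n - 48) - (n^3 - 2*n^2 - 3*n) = -n^3 + 3*n^2 + n - 48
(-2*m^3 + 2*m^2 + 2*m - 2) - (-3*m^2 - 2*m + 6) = -2*m^3 + 5*m^2 + 4*m - 8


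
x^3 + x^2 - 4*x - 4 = (x - 2)*(x + 1)*(x + 2)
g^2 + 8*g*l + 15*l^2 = (g + 3*l)*(g + 5*l)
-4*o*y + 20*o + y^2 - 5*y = (-4*o + y)*(y - 5)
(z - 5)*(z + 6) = z^2 + z - 30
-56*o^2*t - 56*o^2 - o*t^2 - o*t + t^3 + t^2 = (-8*o + t)*(7*o + t)*(t + 1)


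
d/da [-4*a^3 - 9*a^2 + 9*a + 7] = -12*a^2 - 18*a + 9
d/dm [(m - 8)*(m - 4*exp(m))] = m - (m - 8)*(4*exp(m) - 1) - 4*exp(m)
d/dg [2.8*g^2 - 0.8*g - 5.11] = 5.6*g - 0.8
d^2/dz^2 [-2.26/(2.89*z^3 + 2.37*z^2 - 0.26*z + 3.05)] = ((39.1884*z + 10.7124)*(2.89*z^3 + 2.37*z^2 - 0.26*z + 3.05) - 2.26*(8.67*z^2 + 4.74*z - 0.26)*(17.34*z^2 + 9.48*z - 0.52))/(2.89*z^3 + 2.37*z^2 - 0.26*z + 3.05)^3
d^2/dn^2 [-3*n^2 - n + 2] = -6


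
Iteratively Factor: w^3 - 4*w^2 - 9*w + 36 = (w - 4)*(w^2 - 9) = (w - 4)*(w + 3)*(w - 3)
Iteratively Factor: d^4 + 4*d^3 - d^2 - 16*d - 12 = (d + 3)*(d^3 + d^2 - 4*d - 4) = (d + 1)*(d + 3)*(d^2 - 4) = (d - 2)*(d + 1)*(d + 3)*(d + 2)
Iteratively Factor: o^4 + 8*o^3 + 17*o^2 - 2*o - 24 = (o + 4)*(o^3 + 4*o^2 + o - 6) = (o - 1)*(o + 4)*(o^2 + 5*o + 6) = (o - 1)*(o + 2)*(o + 4)*(o + 3)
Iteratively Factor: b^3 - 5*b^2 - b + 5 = (b - 5)*(b^2 - 1) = (b - 5)*(b - 1)*(b + 1)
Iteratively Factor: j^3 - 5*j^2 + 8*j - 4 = (j - 2)*(j^2 - 3*j + 2) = (j - 2)*(j - 1)*(j - 2)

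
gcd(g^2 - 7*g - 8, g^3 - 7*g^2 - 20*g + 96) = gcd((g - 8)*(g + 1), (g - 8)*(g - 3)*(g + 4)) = g - 8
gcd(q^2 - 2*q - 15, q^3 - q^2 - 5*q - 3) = 1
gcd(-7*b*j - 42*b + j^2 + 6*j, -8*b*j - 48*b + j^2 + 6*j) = j + 6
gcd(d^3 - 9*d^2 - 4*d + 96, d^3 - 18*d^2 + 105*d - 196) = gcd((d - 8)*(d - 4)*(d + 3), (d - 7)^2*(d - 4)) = d - 4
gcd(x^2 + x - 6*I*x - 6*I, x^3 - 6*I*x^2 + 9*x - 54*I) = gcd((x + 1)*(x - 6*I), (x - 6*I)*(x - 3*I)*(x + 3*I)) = x - 6*I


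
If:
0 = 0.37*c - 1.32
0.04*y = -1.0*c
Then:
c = 3.57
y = -89.19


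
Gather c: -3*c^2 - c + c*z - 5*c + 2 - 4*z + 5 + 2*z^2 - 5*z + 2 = -3*c^2 + c*(z - 6) + 2*z^2 - 9*z + 9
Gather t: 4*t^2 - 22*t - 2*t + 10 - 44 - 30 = 4*t^2 - 24*t - 64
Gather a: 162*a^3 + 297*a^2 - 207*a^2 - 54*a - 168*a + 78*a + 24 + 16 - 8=162*a^3 + 90*a^2 - 144*a + 32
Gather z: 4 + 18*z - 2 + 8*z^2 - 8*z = 8*z^2 + 10*z + 2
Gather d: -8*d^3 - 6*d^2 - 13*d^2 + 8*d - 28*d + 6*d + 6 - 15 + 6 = -8*d^3 - 19*d^2 - 14*d - 3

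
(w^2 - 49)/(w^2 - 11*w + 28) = (w + 7)/(w - 4)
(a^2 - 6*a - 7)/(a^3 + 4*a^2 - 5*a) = (a^2 - 6*a - 7)/(a*(a^2 + 4*a - 5))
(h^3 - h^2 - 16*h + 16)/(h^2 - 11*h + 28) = (h^2 + 3*h - 4)/(h - 7)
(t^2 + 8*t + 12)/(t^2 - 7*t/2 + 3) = 2*(t^2 + 8*t + 12)/(2*t^2 - 7*t + 6)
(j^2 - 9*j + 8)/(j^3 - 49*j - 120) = (j - 1)/(j^2 + 8*j + 15)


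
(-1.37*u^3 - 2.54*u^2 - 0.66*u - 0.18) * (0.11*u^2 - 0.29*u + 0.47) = -0.1507*u^5 + 0.1179*u^4 + 0.0200999999999999*u^3 - 1.0222*u^2 - 0.258*u - 0.0846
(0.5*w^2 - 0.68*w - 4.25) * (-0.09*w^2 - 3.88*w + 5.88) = -0.045*w^4 - 1.8788*w^3 + 5.9609*w^2 + 12.4916*w - 24.99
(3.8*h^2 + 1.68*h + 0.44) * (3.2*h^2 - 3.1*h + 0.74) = 12.16*h^4 - 6.404*h^3 - 0.988*h^2 - 0.1208*h + 0.3256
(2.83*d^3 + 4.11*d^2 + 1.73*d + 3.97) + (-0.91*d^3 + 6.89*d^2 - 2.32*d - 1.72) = 1.92*d^3 + 11.0*d^2 - 0.59*d + 2.25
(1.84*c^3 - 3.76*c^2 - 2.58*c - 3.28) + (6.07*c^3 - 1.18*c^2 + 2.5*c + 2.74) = 7.91*c^3 - 4.94*c^2 - 0.0800000000000001*c - 0.54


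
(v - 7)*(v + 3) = v^2 - 4*v - 21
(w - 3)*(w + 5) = w^2 + 2*w - 15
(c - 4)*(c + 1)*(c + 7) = c^3 + 4*c^2 - 25*c - 28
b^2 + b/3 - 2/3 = (b - 2/3)*(b + 1)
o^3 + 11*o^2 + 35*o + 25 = (o + 1)*(o + 5)^2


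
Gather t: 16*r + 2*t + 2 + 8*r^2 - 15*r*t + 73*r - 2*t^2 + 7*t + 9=8*r^2 + 89*r - 2*t^2 + t*(9 - 15*r) + 11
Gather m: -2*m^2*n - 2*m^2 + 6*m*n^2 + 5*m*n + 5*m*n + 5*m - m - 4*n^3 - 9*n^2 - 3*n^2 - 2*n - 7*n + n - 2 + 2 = m^2*(-2*n - 2) + m*(6*n^2 + 10*n + 4) - 4*n^3 - 12*n^2 - 8*n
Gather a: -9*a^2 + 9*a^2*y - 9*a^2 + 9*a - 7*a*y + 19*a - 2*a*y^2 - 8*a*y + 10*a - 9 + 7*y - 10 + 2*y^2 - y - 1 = a^2*(9*y - 18) + a*(-2*y^2 - 15*y + 38) + 2*y^2 + 6*y - 20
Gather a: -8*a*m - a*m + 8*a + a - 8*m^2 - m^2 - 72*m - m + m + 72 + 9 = a*(9 - 9*m) - 9*m^2 - 72*m + 81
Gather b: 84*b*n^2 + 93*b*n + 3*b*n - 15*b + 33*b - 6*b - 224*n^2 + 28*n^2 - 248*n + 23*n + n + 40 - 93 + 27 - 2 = b*(84*n^2 + 96*n + 12) - 196*n^2 - 224*n - 28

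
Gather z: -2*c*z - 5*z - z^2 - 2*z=-z^2 + z*(-2*c - 7)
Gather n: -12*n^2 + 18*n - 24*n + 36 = -12*n^2 - 6*n + 36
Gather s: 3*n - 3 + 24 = 3*n + 21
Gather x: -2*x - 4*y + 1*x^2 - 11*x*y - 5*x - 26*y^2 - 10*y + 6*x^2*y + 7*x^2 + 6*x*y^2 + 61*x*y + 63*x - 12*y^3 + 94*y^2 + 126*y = x^2*(6*y + 8) + x*(6*y^2 + 50*y + 56) - 12*y^3 + 68*y^2 + 112*y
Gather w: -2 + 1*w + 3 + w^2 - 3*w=w^2 - 2*w + 1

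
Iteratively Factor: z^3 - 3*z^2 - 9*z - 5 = (z + 1)*(z^2 - 4*z - 5) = (z - 5)*(z + 1)*(z + 1)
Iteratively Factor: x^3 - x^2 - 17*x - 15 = (x - 5)*(x^2 + 4*x + 3) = (x - 5)*(x + 1)*(x + 3)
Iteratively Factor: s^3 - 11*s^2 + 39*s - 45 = (s - 5)*(s^2 - 6*s + 9) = (s - 5)*(s - 3)*(s - 3)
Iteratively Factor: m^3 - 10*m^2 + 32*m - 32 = (m - 4)*(m^2 - 6*m + 8) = (m - 4)*(m - 2)*(m - 4)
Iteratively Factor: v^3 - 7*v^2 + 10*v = (v)*(v^2 - 7*v + 10) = v*(v - 2)*(v - 5)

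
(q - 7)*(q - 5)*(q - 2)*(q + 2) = q^4 - 12*q^3 + 31*q^2 + 48*q - 140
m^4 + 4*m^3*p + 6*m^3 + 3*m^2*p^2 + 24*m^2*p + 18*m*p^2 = m*(m + 6)*(m + p)*(m + 3*p)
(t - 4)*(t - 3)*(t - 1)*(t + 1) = t^4 - 7*t^3 + 11*t^2 + 7*t - 12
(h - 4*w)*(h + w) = h^2 - 3*h*w - 4*w^2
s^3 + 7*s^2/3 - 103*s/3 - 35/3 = (s - 5)*(s + 1/3)*(s + 7)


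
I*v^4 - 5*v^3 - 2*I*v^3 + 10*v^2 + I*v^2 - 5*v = v*(v - 1)*(v + 5*I)*(I*v - I)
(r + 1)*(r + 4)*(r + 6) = r^3 + 11*r^2 + 34*r + 24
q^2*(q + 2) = q^3 + 2*q^2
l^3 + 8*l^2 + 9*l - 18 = (l - 1)*(l + 3)*(l + 6)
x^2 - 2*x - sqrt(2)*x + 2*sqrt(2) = (x - 2)*(x - sqrt(2))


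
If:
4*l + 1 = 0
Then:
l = -1/4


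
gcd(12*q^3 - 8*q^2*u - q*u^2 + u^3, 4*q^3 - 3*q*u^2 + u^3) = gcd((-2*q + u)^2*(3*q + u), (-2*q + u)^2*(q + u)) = 4*q^2 - 4*q*u + u^2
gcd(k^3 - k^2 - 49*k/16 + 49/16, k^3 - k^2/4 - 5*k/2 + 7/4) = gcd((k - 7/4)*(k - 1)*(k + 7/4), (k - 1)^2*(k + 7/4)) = k^2 + 3*k/4 - 7/4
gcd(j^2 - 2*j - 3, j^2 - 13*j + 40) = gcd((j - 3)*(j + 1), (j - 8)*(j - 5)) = 1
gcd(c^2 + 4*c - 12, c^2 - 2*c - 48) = c + 6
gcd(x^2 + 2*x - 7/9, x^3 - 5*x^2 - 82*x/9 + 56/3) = x + 7/3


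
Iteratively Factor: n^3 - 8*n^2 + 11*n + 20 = (n - 4)*(n^2 - 4*n - 5) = (n - 4)*(n + 1)*(n - 5)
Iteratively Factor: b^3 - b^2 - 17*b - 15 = (b + 1)*(b^2 - 2*b - 15) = (b + 1)*(b + 3)*(b - 5)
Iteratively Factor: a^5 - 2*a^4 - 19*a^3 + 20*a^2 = (a)*(a^4 - 2*a^3 - 19*a^2 + 20*a) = a*(a - 1)*(a^3 - a^2 - 20*a) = a^2*(a - 1)*(a^2 - a - 20) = a^2*(a - 1)*(a + 4)*(a - 5)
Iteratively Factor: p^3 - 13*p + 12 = (p - 1)*(p^2 + p - 12) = (p - 1)*(p + 4)*(p - 3)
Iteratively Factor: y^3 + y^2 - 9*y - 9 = (y + 3)*(y^2 - 2*y - 3) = (y + 1)*(y + 3)*(y - 3)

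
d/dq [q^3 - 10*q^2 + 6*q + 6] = 3*q^2 - 20*q + 6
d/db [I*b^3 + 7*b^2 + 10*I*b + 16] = 3*I*b^2 + 14*b + 10*I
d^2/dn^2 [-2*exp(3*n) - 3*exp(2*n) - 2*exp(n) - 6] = (-18*exp(2*n) - 12*exp(n) - 2)*exp(n)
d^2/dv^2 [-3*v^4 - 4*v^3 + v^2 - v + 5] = -36*v^2 - 24*v + 2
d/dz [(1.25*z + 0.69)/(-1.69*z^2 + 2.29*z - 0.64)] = (2.1125*z^2 + 2.3322*z - 2.3801)/(2.8561*z^4 - 7.7402*z^3 + 7.4073*z^2 - 2.9312*z + 0.4096)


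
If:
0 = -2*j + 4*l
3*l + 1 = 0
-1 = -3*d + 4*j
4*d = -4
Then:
No Solution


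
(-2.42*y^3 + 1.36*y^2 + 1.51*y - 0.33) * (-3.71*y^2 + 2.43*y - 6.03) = 8.9782*y^5 - 10.9262*y^4 + 12.2953*y^3 - 3.3072*y^2 - 9.9072*y + 1.9899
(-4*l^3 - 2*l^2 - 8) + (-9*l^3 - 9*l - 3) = -13*l^3 - 2*l^2 - 9*l - 11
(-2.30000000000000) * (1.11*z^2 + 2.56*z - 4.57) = -2.553*z^2 - 5.888*z + 10.511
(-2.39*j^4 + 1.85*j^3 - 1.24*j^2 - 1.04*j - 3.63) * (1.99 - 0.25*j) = 0.5975*j^5 - 5.2186*j^4 + 3.9915*j^3 - 2.2076*j^2 - 1.1621*j - 7.2237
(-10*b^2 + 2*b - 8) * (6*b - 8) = -60*b^3 + 92*b^2 - 64*b + 64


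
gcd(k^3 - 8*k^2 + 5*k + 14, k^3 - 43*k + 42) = 1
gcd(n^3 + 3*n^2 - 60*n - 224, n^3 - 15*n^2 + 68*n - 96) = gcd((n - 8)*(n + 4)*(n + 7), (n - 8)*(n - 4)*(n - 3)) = n - 8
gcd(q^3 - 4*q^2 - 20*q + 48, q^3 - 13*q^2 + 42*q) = q - 6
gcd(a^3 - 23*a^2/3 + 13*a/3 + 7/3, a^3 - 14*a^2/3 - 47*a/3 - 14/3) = a^2 - 20*a/3 - 7/3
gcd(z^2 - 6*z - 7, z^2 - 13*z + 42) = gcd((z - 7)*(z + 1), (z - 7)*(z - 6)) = z - 7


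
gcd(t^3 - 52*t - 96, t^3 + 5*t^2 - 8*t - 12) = t + 6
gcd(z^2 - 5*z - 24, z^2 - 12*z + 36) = 1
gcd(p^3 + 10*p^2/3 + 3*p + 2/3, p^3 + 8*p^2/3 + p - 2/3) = p^2 + 3*p + 2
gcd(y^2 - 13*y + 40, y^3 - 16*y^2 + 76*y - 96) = y - 8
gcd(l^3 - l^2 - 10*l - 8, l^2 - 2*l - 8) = l^2 - 2*l - 8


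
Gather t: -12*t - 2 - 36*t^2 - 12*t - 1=-36*t^2 - 24*t - 3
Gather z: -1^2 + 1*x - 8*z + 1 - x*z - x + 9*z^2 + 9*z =9*z^2 + z*(1 - x)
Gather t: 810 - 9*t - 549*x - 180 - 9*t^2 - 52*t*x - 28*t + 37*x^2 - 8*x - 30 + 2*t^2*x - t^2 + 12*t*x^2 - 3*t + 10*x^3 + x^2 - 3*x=t^2*(2*x - 10) + t*(12*x^2 - 52*x - 40) + 10*x^3 + 38*x^2 - 560*x + 600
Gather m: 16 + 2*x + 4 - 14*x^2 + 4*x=-14*x^2 + 6*x + 20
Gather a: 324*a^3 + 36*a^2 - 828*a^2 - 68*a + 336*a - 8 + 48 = 324*a^3 - 792*a^2 + 268*a + 40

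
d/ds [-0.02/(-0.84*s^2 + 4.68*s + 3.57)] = (0.0936 - 0.0336*s)/(-0.84*s^2 + 4.68*s + 3.57)^2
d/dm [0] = 0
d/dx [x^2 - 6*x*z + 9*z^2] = 2*x - 6*z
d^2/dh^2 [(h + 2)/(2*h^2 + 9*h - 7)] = 2*((h + 2)*(4*h + 9)^2 - (6*h + 13)*(2*h^2 + 9*h - 7))/(2*h^2 + 9*h - 7)^3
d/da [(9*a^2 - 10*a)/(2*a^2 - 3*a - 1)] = (-7*a^2 - 18*a + 10)/(4*a^4 - 12*a^3 + 5*a^2 + 6*a + 1)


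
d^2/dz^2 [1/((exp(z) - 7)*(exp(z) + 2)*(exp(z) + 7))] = (9*exp(5*z) + 22*exp(4*z) - 82*exp(3*z) + 588*exp(2*z) + 3185*exp(z) - 4802)*exp(z)/(exp(9*z) + 6*exp(8*z) - 135*exp(7*z) - 874*exp(6*z) + 5439*exp(5*z) + 42042*exp(4*z) - 31213*exp(3*z) - 648270*exp(2*z) - 1411788*exp(z) - 941192)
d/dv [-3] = 0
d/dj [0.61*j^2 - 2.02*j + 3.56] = 1.22*j - 2.02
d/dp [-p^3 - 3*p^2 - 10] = 3*p*(-p - 2)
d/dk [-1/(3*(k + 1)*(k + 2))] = (2*k + 3)/(3*(k + 1)^2*(k + 2)^2)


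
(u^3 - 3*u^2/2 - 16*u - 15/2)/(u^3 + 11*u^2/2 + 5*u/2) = (u^2 - 2*u - 15)/(u*(u + 5))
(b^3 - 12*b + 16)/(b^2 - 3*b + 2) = (b^2 + 2*b - 8)/(b - 1)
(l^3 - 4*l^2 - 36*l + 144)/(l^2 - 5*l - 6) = (l^2 + 2*l - 24)/(l + 1)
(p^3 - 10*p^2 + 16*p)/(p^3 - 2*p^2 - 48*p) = (p - 2)/(p + 6)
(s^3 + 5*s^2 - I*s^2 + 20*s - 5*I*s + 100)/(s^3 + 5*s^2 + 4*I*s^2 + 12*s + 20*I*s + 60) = (s^2 - I*s + 20)/(s^2 + 4*I*s + 12)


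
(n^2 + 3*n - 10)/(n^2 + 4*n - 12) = (n + 5)/(n + 6)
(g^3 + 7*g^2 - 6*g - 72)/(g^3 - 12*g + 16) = (g^2 + 3*g - 18)/(g^2 - 4*g + 4)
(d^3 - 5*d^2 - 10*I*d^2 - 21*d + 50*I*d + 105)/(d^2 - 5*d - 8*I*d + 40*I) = (d^2 - 10*I*d - 21)/(d - 8*I)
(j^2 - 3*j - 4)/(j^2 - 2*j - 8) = (j + 1)/(j + 2)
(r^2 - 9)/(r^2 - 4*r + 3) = (r + 3)/(r - 1)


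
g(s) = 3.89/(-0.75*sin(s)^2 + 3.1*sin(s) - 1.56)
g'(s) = 3.89*(1.5*sin(s)*cos(s) - 3.1*cos(s))/(-0.75*sin(s)^2 + 3.1*sin(s) - 1.56)^2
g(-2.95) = -1.79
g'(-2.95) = 2.73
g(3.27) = -1.98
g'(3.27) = 3.28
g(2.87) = -4.97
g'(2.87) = 16.52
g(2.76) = -7.63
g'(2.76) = 35.33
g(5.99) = -1.54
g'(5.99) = -2.07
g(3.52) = -1.39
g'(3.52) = 1.68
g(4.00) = -0.90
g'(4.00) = 0.57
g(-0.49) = -1.22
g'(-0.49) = -1.29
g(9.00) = -9.49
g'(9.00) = 52.38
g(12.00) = -1.13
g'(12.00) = -1.08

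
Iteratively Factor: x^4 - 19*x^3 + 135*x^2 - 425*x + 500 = (x - 4)*(x^3 - 15*x^2 + 75*x - 125) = (x - 5)*(x - 4)*(x^2 - 10*x + 25) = (x - 5)^2*(x - 4)*(x - 5)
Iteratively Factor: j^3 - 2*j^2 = (j)*(j^2 - 2*j) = j*(j - 2)*(j)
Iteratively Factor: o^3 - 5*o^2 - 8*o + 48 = (o - 4)*(o^2 - o - 12) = (o - 4)^2*(o + 3)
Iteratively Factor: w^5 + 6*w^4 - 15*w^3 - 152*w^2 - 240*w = (w + 4)*(w^4 + 2*w^3 - 23*w^2 - 60*w) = w*(w + 4)*(w^3 + 2*w^2 - 23*w - 60) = w*(w + 3)*(w + 4)*(w^2 - w - 20) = w*(w + 3)*(w + 4)^2*(w - 5)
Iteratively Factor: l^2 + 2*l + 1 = (l + 1)*(l + 1)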